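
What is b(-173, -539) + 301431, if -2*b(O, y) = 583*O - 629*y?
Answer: 182345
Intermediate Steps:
b(O, y) = -583*O/2 + 629*y/2 (b(O, y) = -(583*O - 629*y)/2 = -(-629*y + 583*O)/2 = -583*O/2 + 629*y/2)
b(-173, -539) + 301431 = (-583/2*(-173) + (629/2)*(-539)) + 301431 = (100859/2 - 339031/2) + 301431 = -119086 + 301431 = 182345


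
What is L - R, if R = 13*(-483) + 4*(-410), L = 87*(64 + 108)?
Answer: 22883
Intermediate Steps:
L = 14964 (L = 87*172 = 14964)
R = -7919 (R = -6279 - 1640 = -7919)
L - R = 14964 - 1*(-7919) = 14964 + 7919 = 22883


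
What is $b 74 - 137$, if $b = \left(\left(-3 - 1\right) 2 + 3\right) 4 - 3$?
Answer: $-1839$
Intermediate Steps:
$b = -23$ ($b = \left(\left(-3 - 1\right) 2 + 3\right) 4 - 3 = \left(\left(-4\right) 2 + 3\right) 4 - 3 = \left(-8 + 3\right) 4 - 3 = \left(-5\right) 4 - 3 = -20 - 3 = -23$)
$b 74 - 137 = \left(-23\right) 74 - 137 = -1702 - 137 = -1839$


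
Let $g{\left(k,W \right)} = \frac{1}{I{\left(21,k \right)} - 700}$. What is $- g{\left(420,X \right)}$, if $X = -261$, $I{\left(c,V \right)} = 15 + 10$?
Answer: $\frac{1}{675} \approx 0.0014815$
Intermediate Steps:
$I{\left(c,V \right)} = 25$
$g{\left(k,W \right)} = - \frac{1}{675}$ ($g{\left(k,W \right)} = \frac{1}{25 - 700} = \frac{1}{-675} = - \frac{1}{675}$)
$- g{\left(420,X \right)} = \left(-1\right) \left(- \frac{1}{675}\right) = \frac{1}{675}$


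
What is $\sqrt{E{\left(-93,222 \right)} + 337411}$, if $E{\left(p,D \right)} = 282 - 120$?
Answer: $\sqrt{337573} \approx 581.01$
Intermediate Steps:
$E{\left(p,D \right)} = 162$
$\sqrt{E{\left(-93,222 \right)} + 337411} = \sqrt{162 + 337411} = \sqrt{337573}$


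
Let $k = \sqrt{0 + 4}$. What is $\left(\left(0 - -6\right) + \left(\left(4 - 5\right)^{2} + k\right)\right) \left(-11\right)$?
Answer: $-99$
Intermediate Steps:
$k = 2$ ($k = \sqrt{4} = 2$)
$\left(\left(0 - -6\right) + \left(\left(4 - 5\right)^{2} + k\right)\right) \left(-11\right) = \left(\left(0 - -6\right) + \left(\left(4 - 5\right)^{2} + 2\right)\right) \left(-11\right) = \left(\left(0 + 6\right) + \left(\left(-1\right)^{2} + 2\right)\right) \left(-11\right) = \left(6 + \left(1 + 2\right)\right) \left(-11\right) = \left(6 + 3\right) \left(-11\right) = 9 \left(-11\right) = -99$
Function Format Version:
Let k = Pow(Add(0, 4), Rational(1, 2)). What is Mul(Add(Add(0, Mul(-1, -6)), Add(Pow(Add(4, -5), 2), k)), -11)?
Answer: -99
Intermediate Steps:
k = 2 (k = Pow(4, Rational(1, 2)) = 2)
Mul(Add(Add(0, Mul(-1, -6)), Add(Pow(Add(4, -5), 2), k)), -11) = Mul(Add(Add(0, Mul(-1, -6)), Add(Pow(Add(4, -5), 2), 2)), -11) = Mul(Add(Add(0, 6), Add(Pow(-1, 2), 2)), -11) = Mul(Add(6, Add(1, 2)), -11) = Mul(Add(6, 3), -11) = Mul(9, -11) = -99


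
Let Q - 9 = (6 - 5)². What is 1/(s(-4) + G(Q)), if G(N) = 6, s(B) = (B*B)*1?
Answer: 1/22 ≈ 0.045455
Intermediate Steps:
Q = 10 (Q = 9 + (6 - 5)² = 9 + 1² = 9 + 1 = 10)
s(B) = B² (s(B) = B²*1 = B²)
1/(s(-4) + G(Q)) = 1/((-4)² + 6) = 1/(16 + 6) = 1/22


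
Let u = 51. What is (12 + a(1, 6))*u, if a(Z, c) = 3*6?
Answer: 1530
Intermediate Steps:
a(Z, c) = 18
(12 + a(1, 6))*u = (12 + 18)*51 = 30*51 = 1530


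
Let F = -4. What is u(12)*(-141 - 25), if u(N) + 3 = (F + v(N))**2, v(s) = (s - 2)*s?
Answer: -2233198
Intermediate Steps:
v(s) = s*(-2 + s) (v(s) = (-2 + s)*s = s*(-2 + s))
u(N) = -3 + (-4 + N*(-2 + N))**2
u(12)*(-141 - 25) = (-3 + (-4 + 12*(-2 + 12))**2)*(-141 - 25) = (-3 + (-4 + 12*10)**2)*(-166) = (-3 + (-4 + 120)**2)*(-166) = (-3 + 116**2)*(-166) = (-3 + 13456)*(-166) = 13453*(-166) = -2233198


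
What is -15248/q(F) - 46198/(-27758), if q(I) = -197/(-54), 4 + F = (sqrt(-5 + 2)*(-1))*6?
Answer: -11423307065/2734163 ≈ -4178.0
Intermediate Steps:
F = -4 - 6*I*sqrt(3) (F = -4 + (sqrt(-5 + 2)*(-1))*6 = -4 + (sqrt(-3)*(-1))*6 = -4 + ((I*sqrt(3))*(-1))*6 = -4 - I*sqrt(3)*6 = -4 - 6*I*sqrt(3) ≈ -4.0 - 10.392*I)
q(I) = 197/54 (q(I) = -197*(-1/54) = 197/54)
-15248/q(F) - 46198/(-27758) = -15248/197/54 - 46198/(-27758) = -15248*54/197 - 46198*(-1/27758) = -823392/197 + 23099/13879 = -11423307065/2734163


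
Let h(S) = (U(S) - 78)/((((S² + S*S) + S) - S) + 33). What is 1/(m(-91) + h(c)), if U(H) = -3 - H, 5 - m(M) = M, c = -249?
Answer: 41345/3969176 ≈ 0.010417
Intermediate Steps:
m(M) = 5 - M
h(S) = (-81 - S)/(33 + 2*S²) (h(S) = ((-3 - S) - 78)/((((S² + S*S) + S) - S) + 33) = (-81 - S)/((((S² + S²) + S) - S) + 33) = (-81 - S)/(((2*S² + S) - S) + 33) = (-81 - S)/(((S + 2*S²) - S) + 33) = (-81 - S)/(2*S² + 33) = (-81 - S)/(33 + 2*S²))
1/(m(-91) + h(c)) = 1/((5 - 1*(-91)) + (-81 - 1*(-249))/(33 + 2*(-249)²)) = 1/((5 + 91) + (-81 + 249)/(33 + 2*62001)) = 1/(96 + 168/(33 + 124002)) = 1/(96 + 168/124035) = 1/(96 + (1/124035)*168) = 1/(96 + 56/41345) = 1/(3969176/41345) = 41345/3969176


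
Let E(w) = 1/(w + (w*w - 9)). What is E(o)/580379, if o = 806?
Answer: 1/377497654107 ≈ 2.6490e-12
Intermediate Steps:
E(w) = 1/(-9 + w + w²) (E(w) = 1/(w + (w² - 9)) = 1/(w + (-9 + w²)) = 1/(-9 + w + w²))
E(o)/580379 = 1/((-9 + 806 + 806²)*580379) = (1/580379)/(-9 + 806 + 649636) = (1/580379)/650433 = (1/650433)*(1/580379) = 1/377497654107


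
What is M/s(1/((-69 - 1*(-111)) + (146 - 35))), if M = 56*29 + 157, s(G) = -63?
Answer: -1781/63 ≈ -28.270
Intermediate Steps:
M = 1781 (M = 1624 + 157 = 1781)
M/s(1/((-69 - 1*(-111)) + (146 - 35))) = 1781/(-63) = 1781*(-1/63) = -1781/63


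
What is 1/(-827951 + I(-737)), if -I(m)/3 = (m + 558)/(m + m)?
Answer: -1474/1220400311 ≈ -1.2078e-6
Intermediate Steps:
I(m) = -3*(558 + m)/(2*m) (I(m) = -3*(m + 558)/(m + m) = -3*(558 + m)/(2*m))
1/(-827951 + I(-737)) = 1/(-827951 + (-3/2 - 837/(-737))) = 1/(-827951 + (-3/2 - 837*(-1/737))) = 1/(-827951 + (-3/2 + 837/737)) = 1/(-827951 - 537/1474) = 1/(-1220400311/1474) = -1474/1220400311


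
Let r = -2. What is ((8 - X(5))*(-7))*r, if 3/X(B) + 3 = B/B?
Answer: 133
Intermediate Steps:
X(B) = -3/2 (X(B) = 3/(-3 + B/B) = 3/(-3 + 1) = 3/(-2) = 3*(-½) = -3/2)
((8 - X(5))*(-7))*r = ((8 - 1*(-3/2))*(-7))*(-2) = ((8 + 3/2)*(-7))*(-2) = ((19/2)*(-7))*(-2) = -133/2*(-2) = 133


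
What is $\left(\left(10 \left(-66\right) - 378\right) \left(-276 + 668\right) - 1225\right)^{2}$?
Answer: $166562750641$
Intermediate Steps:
$\left(\left(10 \left(-66\right) - 378\right) \left(-276 + 668\right) - 1225\right)^{2} = \left(\left(-660 - 378\right) 392 - 1225\right)^{2} = \left(\left(-1038\right) 392 - 1225\right)^{2} = \left(-406896 - 1225\right)^{2} = \left(-408121\right)^{2} = 166562750641$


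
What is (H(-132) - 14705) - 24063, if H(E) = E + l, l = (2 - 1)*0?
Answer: -38900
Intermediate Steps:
l = 0 (l = 1*0 = 0)
H(E) = E (H(E) = E + 0 = E)
(H(-132) - 14705) - 24063 = (-132 - 14705) - 24063 = -14837 - 24063 = -38900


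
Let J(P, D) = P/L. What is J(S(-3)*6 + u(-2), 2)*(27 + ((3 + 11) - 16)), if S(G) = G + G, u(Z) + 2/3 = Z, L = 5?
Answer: -580/3 ≈ -193.33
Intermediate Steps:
u(Z) = -2/3 + Z
S(G) = 2*G
J(P, D) = P/5
J(S(-3)*6 + u(-2), 2)*(27 + ((3 + 11) - 16)) = (((2*(-3))*6 + (-2/3 - 2))/5)*(27 + ((3 + 11) - 16)) = ((-6*6 - 8/3)/5)*(27 + (14 - 16)) = ((-36 - 8/3)/5)*(27 - 2) = ((1/5)*(-116/3))*25 = -116/15*25 = -580/3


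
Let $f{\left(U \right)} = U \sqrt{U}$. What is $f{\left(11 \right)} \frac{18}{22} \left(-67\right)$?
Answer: $- 603 \sqrt{11} \approx -1999.9$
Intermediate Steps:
$f{\left(U \right)} = U^{\frac{3}{2}}$
$f{\left(11 \right)} \frac{18}{22} \left(-67\right) = 11^{\frac{3}{2}} \cdot \frac{18}{22} \left(-67\right) = 11 \sqrt{11} \cdot 18 \cdot \frac{1}{22} \left(-67\right) = 11 \sqrt{11} \cdot \frac{9}{11} \left(-67\right) = 9 \sqrt{11} \left(-67\right) = - 603 \sqrt{11}$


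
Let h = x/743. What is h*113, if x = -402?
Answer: -45426/743 ≈ -61.139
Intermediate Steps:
h = -402/743 ≈ -0.54105
h*113 = -402/743*113 = -45426/743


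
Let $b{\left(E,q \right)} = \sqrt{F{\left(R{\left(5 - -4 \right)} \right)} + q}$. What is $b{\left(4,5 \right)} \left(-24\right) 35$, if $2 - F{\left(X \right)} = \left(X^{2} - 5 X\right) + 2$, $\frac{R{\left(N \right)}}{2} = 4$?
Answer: $- 840 i \sqrt{19} \approx - 3661.5 i$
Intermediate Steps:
$R{\left(N \right)} = 8$ ($R{\left(N \right)} = 2 \cdot 4 = 8$)
$F{\left(X \right)} = - X^{2} + 5 X$ ($F{\left(X \right)} = 2 - \left(\left(X^{2} - 5 X\right) + 2\right) = 2 - \left(2 + X^{2} - 5 X\right) = - X^{2} + 5 X$)
$b{\left(E,q \right)} = \sqrt{-24 + q}$ ($b{\left(E,q \right)} = \sqrt{8 \left(5 - 8\right) + q} = \sqrt{8 \left(-3\right) + q} = \sqrt{-24 + q}$)
$b{\left(4,5 \right)} \left(-24\right) 35 = \sqrt{-24 + 5} \left(-24\right) 35 = \sqrt{-19} \left(-24\right) 35 = i \sqrt{19} \left(-24\right) 35 = - 24 i \sqrt{19} \cdot 35 = - 840 i \sqrt{19}$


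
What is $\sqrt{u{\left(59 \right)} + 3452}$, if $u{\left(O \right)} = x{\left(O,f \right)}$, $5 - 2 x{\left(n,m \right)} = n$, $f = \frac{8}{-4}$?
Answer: $5 \sqrt{137} \approx 58.523$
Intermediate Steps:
$f = -2$ ($f = 8 \left(- \frac{1}{4}\right) = -2$)
$x{\left(n,m \right)} = \frac{5}{2} - \frac{n}{2}$
$u{\left(O \right)} = \frac{5}{2} - \frac{O}{2}$
$\sqrt{u{\left(59 \right)} + 3452} = \sqrt{\left(\frac{5}{2} - \frac{59}{2}\right) + 3452} = \sqrt{-27 + 3452} = \sqrt{3425} = 5 \sqrt{137}$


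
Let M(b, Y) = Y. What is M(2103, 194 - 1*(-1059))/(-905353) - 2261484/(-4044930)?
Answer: 340395504427/610348251715 ≈ 0.55771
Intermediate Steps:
M(2103, 194 - 1*(-1059))/(-905353) - 2261484/(-4044930) = (194 - 1*(-1059))/(-905353) - 2261484/(-4044930) = (194 + 1059)*(-1/905353) - 2261484*(-1/4044930) = 1253*(-1/905353) + 376914/674155 = -1253/905353 + 376914/674155 = 340395504427/610348251715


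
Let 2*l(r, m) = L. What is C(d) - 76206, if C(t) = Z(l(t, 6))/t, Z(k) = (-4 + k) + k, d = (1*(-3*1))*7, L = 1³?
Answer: -533441/7 ≈ -76206.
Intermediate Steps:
L = 1
l(r, m) = ½ (l(r, m) = (½)*1 = ½)
d = -21 (d = (1*(-3))*7 = -3*7 = -21)
Z(k) = -4 + 2*k
C(t) = -3/t (C(t) = (-4 + 2*(½))/t = (-4 + 1)/t = -3/t)
C(d) - 76206 = -3/(-21) - 76206 = -3*(-1/21) - 76206 = ⅐ - 76206 = -533441/7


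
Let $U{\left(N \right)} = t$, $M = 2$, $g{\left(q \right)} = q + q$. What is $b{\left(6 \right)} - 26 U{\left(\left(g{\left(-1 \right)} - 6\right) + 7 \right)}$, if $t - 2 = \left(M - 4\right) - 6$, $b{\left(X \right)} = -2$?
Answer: $154$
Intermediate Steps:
$g{\left(q \right)} = 2 q$
$t = -6$ ($t = 2 + \left(\left(2 - 4\right) - 6\right) = 2 - 8 = -6$)
$U{\left(N \right)} = -6$
$b{\left(6 \right)} - 26 U{\left(\left(g{\left(-1 \right)} - 6\right) + 7 \right)} = -2 - -156 = -2 + 156 = 154$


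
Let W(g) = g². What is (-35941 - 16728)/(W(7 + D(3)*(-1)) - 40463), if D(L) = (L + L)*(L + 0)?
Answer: 52669/40342 ≈ 1.3056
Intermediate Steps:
D(L) = 2*L² (D(L) = (2*L)*L = 2*L²)
(-35941 - 16728)/(W(7 + D(3)*(-1)) - 40463) = (-35941 - 16728)/((7 + (2*3²)*(-1))² - 40463) = -52669/((7 + (2*9)*(-1))² - 40463) = -52669/((7 + 18*(-1))² - 40463) = -52669/((7 - 18)² - 40463) = -52669/((-11)² - 40463) = -52669/(121 - 40463) = -52669/(-40342) = -52669*(-1/40342) = 52669/40342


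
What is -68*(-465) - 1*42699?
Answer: -11079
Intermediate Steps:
-68*(-465) - 1*42699 = 31620 - 42699 = -11079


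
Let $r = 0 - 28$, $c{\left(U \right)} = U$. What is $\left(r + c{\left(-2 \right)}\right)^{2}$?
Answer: $900$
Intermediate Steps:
$r = -28$ ($r = 0 - 28 = -28$)
$\left(r + c{\left(-2 \right)}\right)^{2} = \left(-28 - 2\right)^{2} = \left(-30\right)^{2} = 900$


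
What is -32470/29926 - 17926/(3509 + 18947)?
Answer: -316399949/168004564 ≈ -1.8833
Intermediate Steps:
-32470/29926 - 17926/(3509 + 18947) = -32470*1/29926 - 17926/22456 = -16235/14963 - 17926*1/22456 = -16235/14963 - 8963/11228 = -316399949/168004564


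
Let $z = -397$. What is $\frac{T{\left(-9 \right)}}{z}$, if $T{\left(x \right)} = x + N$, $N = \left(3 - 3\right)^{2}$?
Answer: $\frac{9}{397} \approx 0.02267$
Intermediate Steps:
$N = 0$ ($N = 0^{2} = 0$)
$T{\left(x \right)} = x$ ($T{\left(x \right)} = x + 0 = x$)
$\frac{T{\left(-9 \right)}}{z} = - \frac{9}{-397} = \left(-9\right) \left(- \frac{1}{397}\right) = \frac{9}{397}$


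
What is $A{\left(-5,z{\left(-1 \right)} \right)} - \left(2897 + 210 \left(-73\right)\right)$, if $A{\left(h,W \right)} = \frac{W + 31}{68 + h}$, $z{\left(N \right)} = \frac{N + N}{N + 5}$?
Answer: $\frac{1566619}{126} \approx 12433.0$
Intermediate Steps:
$z{\left(N \right)} = \frac{2 N}{5 + N}$
$A{\left(h,W \right)} = \frac{31 + W}{68 + h}$
$A{\left(-5,z{\left(-1 \right)} \right)} - \left(2897 + 210 \left(-73\right)\right) = \frac{31 + 2 \left(-1\right) \frac{1}{5 - 1}}{68 - 5} - \left(2897 + 210 \left(-73\right)\right) = \frac{31 + 2 \left(-1\right) \frac{1}{4}}{63} - \left(2897 - 15330\right) = \frac{31 + 2 \left(-1\right) \frac{1}{4}}{63} - -12433 = \frac{31 - \frac{1}{2}}{63} + 12433 = \frac{1}{63} \cdot \frac{61}{2} + 12433 = \frac{61}{126} + 12433 = \frac{1566619}{126}$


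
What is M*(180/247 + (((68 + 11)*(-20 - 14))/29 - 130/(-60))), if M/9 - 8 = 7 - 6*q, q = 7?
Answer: 312353253/14326 ≈ 21803.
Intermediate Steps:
M = -243 (M = 72 + 9*(7 - 6*7) = 72 + 9*(7 - 42) = 72 + 9*(-35) = 72 - 315 = -243)
M*(180/247 + (((68 + 11)*(-20 - 14))/29 - 130/(-60))) = -243*(180/247 + (((68 + 11)*(-20 - 14))/29 - 130/(-60))) = -243*(180*(1/247) + ((79*(-34))*(1/29) - 130*(-1/60))) = -243*(180/247 + (-2686*1/29 + 13/6)) = -243*(180/247 + (-2686/29 + 13/6)) = -243*(180/247 - 15739/174) = -243*(-3856213/42978) = 312353253/14326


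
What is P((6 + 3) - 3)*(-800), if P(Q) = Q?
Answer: -4800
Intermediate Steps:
P((6 + 3) - 3)*(-800) = ((6 + 3) - 3)*(-800) = (9 - 3)*(-800) = 6*(-800) = -4800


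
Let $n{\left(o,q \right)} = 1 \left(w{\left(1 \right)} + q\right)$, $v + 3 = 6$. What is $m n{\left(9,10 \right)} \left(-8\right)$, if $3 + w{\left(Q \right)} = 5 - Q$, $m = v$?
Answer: $-264$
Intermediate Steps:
$v = 3$ ($v = -3 + 6 = 3$)
$m = 3$
$w{\left(Q \right)} = 2 - Q$ ($w{\left(Q \right)} = -3 - \left(-5 + Q\right) = 2 - Q$)
$n{\left(o,q \right)} = 1 + q$ ($n{\left(o,q \right)} = 1 \left(\left(2 - 1\right) + q\right) = 1 \left(1 + q\right) = 1 + q$)
$m n{\left(9,10 \right)} \left(-8\right) = 3 \left(1 + 10\right) \left(-8\right) = 3 \cdot 11 \left(-8\right) = 33 \left(-8\right) = -264$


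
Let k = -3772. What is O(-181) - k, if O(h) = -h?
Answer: 3953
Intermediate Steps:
O(-181) - k = -1*(-181) - 1*(-3772) = 181 + 3772 = 3953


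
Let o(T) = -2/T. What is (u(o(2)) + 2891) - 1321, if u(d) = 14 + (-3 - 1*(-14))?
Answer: 1595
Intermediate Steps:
u(d) = 25 (u(d) = 14 + (-3 + 14) = 14 + 11 = 25)
(u(o(2)) + 2891) - 1321 = (25 + 2891) - 1321 = 2916 - 1321 = 1595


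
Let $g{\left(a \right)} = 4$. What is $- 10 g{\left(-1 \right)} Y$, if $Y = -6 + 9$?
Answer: $-120$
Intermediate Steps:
$Y = 3$
$- 10 g{\left(-1 \right)} Y = \left(-10\right) 4 \cdot 3 = \left(-40\right) 3 = -120$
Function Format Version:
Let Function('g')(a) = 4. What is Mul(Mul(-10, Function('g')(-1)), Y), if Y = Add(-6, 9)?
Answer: -120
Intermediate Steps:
Y = 3
Mul(Mul(-10, Function('g')(-1)), Y) = Mul(Mul(-10, 4), 3) = Mul(-40, 3) = -120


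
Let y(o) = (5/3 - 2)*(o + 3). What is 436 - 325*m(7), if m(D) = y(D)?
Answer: 4558/3 ≈ 1519.3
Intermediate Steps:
y(o) = -1 - o/3 (y(o) = (5*(⅓) - 2)*(3 + o) = (5/3 - 2)*(3 + o) = -(3 + o)/3 = -1 - o/3)
m(D) = -1 - D/3
436 - 325*m(7) = 436 - 325*(-1 - ⅓*7) = 436 - 325*(-1 - 7/3) = 436 - 325*(-10/3) = 436 + 3250/3 = 4558/3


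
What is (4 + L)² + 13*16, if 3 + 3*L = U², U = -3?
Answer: 244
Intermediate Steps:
L = 2 (L = -1 + (⅓)*(-3)² = -1 + (⅓)*9 = -1 + 3 = 2)
(4 + L)² + 13*16 = (4 + 2)² + 13*16 = 6² + 208 = 36 + 208 = 244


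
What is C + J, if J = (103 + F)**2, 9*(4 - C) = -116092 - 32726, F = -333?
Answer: 208318/3 ≈ 69439.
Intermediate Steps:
C = 49618/3 (C = 4 - (-116092 - 32726)/9 = 4 - 1/9*(-148818) = 4 + 49606/3 = 49618/3 ≈ 16539.)
J = 52900 (J = (103 - 333)**2 = (-230)**2 = 52900)
C + J = 49618/3 + 52900 = 208318/3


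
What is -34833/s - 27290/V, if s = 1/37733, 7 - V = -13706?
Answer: -18023730793247/13713 ≈ -1.3144e+9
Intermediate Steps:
V = 13713 (V = 7 - 1*(-13706) = 7 + 13706 = 13713)
s = 1/37733 ≈ 2.6502e-5
-34833/s - 27290/V = -34833/1/37733 - 27290/13713 = -34833*37733 - 27290*1/13713 = -1314353589 - 27290/13713 = -18023730793247/13713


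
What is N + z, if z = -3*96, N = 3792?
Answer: 3504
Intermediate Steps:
z = -288
N + z = 3792 - 288 = 3504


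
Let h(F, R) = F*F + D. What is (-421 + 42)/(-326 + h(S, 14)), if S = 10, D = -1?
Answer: 379/227 ≈ 1.6696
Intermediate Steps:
h(F, R) = -1 + F² (h(F, R) = F*F - 1 = F² - 1 = -1 + F²)
(-421 + 42)/(-326 + h(S, 14)) = (-421 + 42)/(-326 + (-1 + 10²)) = -379/(-326 + (-1 + 100)) = -379/(-326 + 99) = -379/(-227) = -379*(-1/227) = 379/227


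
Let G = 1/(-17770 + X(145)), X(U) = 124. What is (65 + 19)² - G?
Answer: 124510177/17646 ≈ 7056.0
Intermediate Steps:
G = -1/17646 (G = 1/(-17770 + 124) = 1/(-17646) = -1/17646 ≈ -5.6670e-5)
(65 + 19)² - G = (65 + 19)² - 1*(-1/17646) = 84² + 1/17646 = 7056 + 1/17646 = 124510177/17646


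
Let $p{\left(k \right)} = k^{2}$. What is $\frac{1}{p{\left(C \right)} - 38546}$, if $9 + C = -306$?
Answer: $\frac{1}{60679} \approx 1.648 \cdot 10^{-5}$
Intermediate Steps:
$C = -315$ ($C = -9 - 306 = -315$)
$\frac{1}{p{\left(C \right)} - 38546} = \frac{1}{\left(-315\right)^{2} - 38546} = \frac{1}{99225 - 38546} = \frac{1}{60679}$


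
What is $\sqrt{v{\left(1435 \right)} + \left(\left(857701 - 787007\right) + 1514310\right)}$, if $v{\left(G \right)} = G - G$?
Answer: $2 \sqrt{396251} \approx 1259.0$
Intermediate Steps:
$v{\left(G \right)} = 0$
$\sqrt{v{\left(1435 \right)} + \left(\left(857701 - 787007\right) + 1514310\right)} = \sqrt{0 + \left(\left(857701 - 787007\right) + 1514310\right)} = \sqrt{0 + \left(70694 + 1514310\right)} = \sqrt{0 + 1585004} = \sqrt{1585004} = 2 \sqrt{396251}$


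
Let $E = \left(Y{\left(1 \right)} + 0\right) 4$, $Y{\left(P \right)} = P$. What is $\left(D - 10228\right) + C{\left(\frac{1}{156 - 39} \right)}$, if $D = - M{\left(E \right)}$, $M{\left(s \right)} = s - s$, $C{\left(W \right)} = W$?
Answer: $- \frac{1196675}{117} \approx -10228.0$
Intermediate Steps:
$E = 4$ ($E = \left(1 + 0\right) 4 = 1 \cdot 4 = 4$)
$M{\left(s \right)} = 0$
$D = 0$ ($D = \left(-1\right) 0 = 0$)
$\left(D - 10228\right) + C{\left(\frac{1}{156 - 39} \right)} = \left(0 - 10228\right) + \frac{1}{156 - 39} = -10228 + \frac{1}{117} = - \frac{1196675}{117}$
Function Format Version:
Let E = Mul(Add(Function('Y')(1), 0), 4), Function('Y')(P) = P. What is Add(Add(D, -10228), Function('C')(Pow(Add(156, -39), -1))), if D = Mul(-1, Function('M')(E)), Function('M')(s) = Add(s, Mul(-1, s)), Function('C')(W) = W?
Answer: Rational(-1196675, 117) ≈ -10228.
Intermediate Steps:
E = 4 (E = Mul(Add(1, 0), 4) = Mul(1, 4) = 4)
Function('M')(s) = 0
D = 0 (D = Mul(-1, 0) = 0)
Add(Add(D, -10228), Function('C')(Pow(Add(156, -39), -1))) = Add(Add(0, -10228), Pow(Add(156, -39), -1)) = Add(-10228, Pow(117, -1)) = Add(-10228, Rational(1, 117)) = Rational(-1196675, 117)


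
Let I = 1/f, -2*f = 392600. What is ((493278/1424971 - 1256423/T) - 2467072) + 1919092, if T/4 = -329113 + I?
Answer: -7206709234807053518161/13151440452478553 ≈ -5.4798e+5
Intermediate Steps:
f = -196300 (f = -½*392600 = -196300)
I = -1/196300 (I = 1/(-196300) = -1/196300 ≈ -5.0942e-6)
T = -64604881901/49075 (T = 4*(-329113 - 1/196300) = 4*(-64604881901/196300) = -64604881901/49075 ≈ -1.3165e+6)
((493278/1424971 - 1256423/T) - 2467072) + 1919092 = ((493278/1424971 - 1256423/(-64604881901/49075)) - 2467072) + 1919092 = ((493278*(1/1424971) - 1256423*(-49075/64604881901)) - 2467072) + 1919092 = ((493278/1424971 + 8808422675/9229268843) - 2467072) + 1919092 = (17104342143954779/13151440452478553 - 2467072) + 1919092 = -32445533395635024752037/13151440452478553 + 1919092 = -7206709234807053518161/13151440452478553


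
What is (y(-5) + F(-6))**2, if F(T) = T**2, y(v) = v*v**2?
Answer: 7921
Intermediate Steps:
y(v) = v**3
(y(-5) + F(-6))**2 = ((-5)**3 + (-6)**2)**2 = (-125 + 36)**2 = (-89)**2 = 7921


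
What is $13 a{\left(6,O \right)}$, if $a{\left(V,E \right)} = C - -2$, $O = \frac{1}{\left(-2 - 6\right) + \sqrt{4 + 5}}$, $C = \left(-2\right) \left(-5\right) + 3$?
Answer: $195$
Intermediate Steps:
$C = 13$ ($C = 10 + 3 = 13$)
$O = - \frac{1}{5}$ ($O = \frac{1}{\left(-2 - 6\right) + \sqrt{9}} = \frac{1}{-8 + 3} = \frac{1}{-5} = - \frac{1}{5} \approx -0.2$)
$a{\left(V,E \right)} = 15$ ($a{\left(V,E \right)} = 13 - -2 = 13 + 2 = 15$)
$13 a{\left(6,O \right)} = 13 \cdot 15 = 195$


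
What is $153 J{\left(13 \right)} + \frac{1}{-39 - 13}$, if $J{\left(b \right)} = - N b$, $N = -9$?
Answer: $\frac{930851}{52} \approx 17901.0$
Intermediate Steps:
$J{\left(b \right)} = 9 b$ ($J{\left(b \right)} = - \left(-9\right) b = 9 b$)
$153 J{\left(13 \right)} + \frac{1}{-39 - 13} = 153 \cdot 9 \cdot 13 + \frac{1}{-39 - 13} = 153 \cdot 117 + \frac{1}{-52} = 17901 - \frac{1}{52} = \frac{930851}{52}$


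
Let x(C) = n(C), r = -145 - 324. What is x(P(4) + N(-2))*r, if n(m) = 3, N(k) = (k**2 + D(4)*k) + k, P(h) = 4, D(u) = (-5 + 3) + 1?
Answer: -1407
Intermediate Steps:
D(u) = -1 (D(u) = -2 + 1 = -1)
r = -469
N(k) = k**2 (N(k) = (k**2 - k) + k = k**2)
x(C) = 3
x(P(4) + N(-2))*r = 3*(-469) = -1407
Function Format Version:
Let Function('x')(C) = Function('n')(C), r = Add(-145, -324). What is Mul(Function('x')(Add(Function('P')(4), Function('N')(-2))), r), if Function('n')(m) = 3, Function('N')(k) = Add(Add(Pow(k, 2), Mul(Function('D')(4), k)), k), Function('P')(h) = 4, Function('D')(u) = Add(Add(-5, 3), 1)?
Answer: -1407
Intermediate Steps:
Function('D')(u) = -1 (Function('D')(u) = Add(-2, 1) = -1)
r = -469
Function('N')(k) = Pow(k, 2) (Function('N')(k) = Add(Add(Pow(k, 2), Mul(-1, k)), k) = Pow(k, 2))
Function('x')(C) = 3
Mul(Function('x')(Add(Function('P')(4), Function('N')(-2))), r) = Mul(3, -469) = -1407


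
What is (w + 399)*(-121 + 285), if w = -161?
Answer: 39032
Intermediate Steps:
(w + 399)*(-121 + 285) = (-161 + 399)*(-121 + 285) = 238*164 = 39032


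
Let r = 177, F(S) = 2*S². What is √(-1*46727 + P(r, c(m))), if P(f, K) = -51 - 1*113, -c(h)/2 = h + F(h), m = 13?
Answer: I*√46891 ≈ 216.54*I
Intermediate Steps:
c(h) = -4*h² - 2*h (c(h) = -2*(h + 2*h²) = -4*h² - 2*h)
P(f, K) = -164 (P(f, K) = -51 - 113 = -164)
√(-1*46727 + P(r, c(m))) = √(-1*46727 - 164) = √(-46727 - 164) = √(-46891) = I*√46891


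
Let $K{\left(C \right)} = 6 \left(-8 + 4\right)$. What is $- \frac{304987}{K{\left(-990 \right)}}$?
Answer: $\frac{304987}{24} \approx 12708.0$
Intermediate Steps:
$K{\left(C \right)} = -24$ ($K{\left(C \right)} = 6 \left(-4\right) = -24$)
$- \frac{304987}{K{\left(-990 \right)}} = - \frac{304987}{-24} = \left(-304987\right) \left(- \frac{1}{24}\right) = \frac{304987}{24}$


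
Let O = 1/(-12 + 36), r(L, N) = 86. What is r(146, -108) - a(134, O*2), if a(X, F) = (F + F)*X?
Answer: 191/3 ≈ 63.667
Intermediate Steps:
O = 1/24 ≈ 0.041667
a(X, F) = 2*F*X (a(X, F) = (2*F)*X = 2*F*X)
r(146, -108) - a(134, O*2) = 86 - 2*(1/24)*2*134 = 86 - 2*134/12 = 86 - 1*67/3 = 86 - 67/3 = 191/3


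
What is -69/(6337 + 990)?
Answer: -69/7327 ≈ -0.0094172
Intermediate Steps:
-69/(6337 + 990) = -69/7327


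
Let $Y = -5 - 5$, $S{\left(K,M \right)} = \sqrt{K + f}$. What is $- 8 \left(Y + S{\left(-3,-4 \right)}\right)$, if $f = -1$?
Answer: $80 - 16 i \approx 80.0 - 16.0 i$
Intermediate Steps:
$S{\left(K,M \right)} = \sqrt{-1 + K}$ ($S{\left(K,M \right)} = \sqrt{K - 1} = \sqrt{-1 + K}$)
$Y = -10$
$- 8 \left(Y + S{\left(-3,-4 \right)}\right) = - 8 \left(-10 + \sqrt{-1 - 3}\right) = - 8 \left(-10 + \sqrt{-4}\right) = - 8 \left(-10 + 2 i\right) = 80 - 16 i$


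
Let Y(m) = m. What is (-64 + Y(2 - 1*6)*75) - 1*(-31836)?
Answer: 31472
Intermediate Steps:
(-64 + Y(2 - 1*6)*75) - 1*(-31836) = (-64 + (2 - 1*6)*75) - 1*(-31836) = (-64 + (2 - 6)*75) + 31836 = (-64 - 4*75) + 31836 = (-64 - 300) + 31836 = -364 + 31836 = 31472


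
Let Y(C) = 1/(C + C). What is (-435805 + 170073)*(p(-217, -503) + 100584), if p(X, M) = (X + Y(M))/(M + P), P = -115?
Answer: -4154327584620575/155427 ≈ -2.6728e+10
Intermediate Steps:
Y(C) = 1/(2*C)
p(X, M) = (X + 1/(2*M))/(-115 + M) (p(X, M) = (X + 1/(2*M))/(M - 115) = (X + 1/(2*M))/(-115 + M))
(-435805 + 170073)*(p(-217, -503) + 100584) = (-435805 + 170073)*((1/2 - 503*(-217))/((-503)*(-115 - 503)) + 100584) = -265732*(-1/503*(1/2 + 109151)/(-618) + 100584) = -265732*(-1/503*(-1/618)*218303/2 + 100584) = -265732*(218303/621708 + 100584) = -265732*62534095775/621708 = -4154327584620575/155427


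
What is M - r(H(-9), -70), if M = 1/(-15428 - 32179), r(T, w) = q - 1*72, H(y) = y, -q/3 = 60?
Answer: 11996963/47607 ≈ 252.00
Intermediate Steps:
q = -180 (q = -3*60 = -180)
r(T, w) = -252 (r(T, w) = -180 - 1*72 = -180 - 72 = -252)
M = -1/47607 (M = 1/(-47607) = -1/47607 ≈ -2.1005e-5)
M - r(H(-9), -70) = -1/47607 - 1*(-252) = -1/47607 + 252 = 11996963/47607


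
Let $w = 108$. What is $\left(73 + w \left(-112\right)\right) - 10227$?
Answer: $-22250$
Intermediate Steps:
$\left(73 + w \left(-112\right)\right) - 10227 = \left(73 + 108 \left(-112\right)\right) - 10227 = \left(73 - 12096\right) - 10227 = -12023 - 10227 = -22250$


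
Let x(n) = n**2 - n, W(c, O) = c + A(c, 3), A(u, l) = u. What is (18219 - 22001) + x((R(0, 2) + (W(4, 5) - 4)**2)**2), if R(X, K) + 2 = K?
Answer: 61498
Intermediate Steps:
R(X, K) = -2 + K
W(c, O) = 2*c (W(c, O) = c + c = 2*c)
(18219 - 22001) + x((R(0, 2) + (W(4, 5) - 4)**2)**2) = (18219 - 22001) + ((-2 + 2) + (2*4 - 4)**2)**2*(-1 + ((-2 + 2) + (2*4 - 4)**2)**2) = -3782 + (0 + (8 - 4)**2)**2*(-1 + (0 + (8 - 4)**2)**2) = -3782 + (0 + 4**2)**2*(-1 + (0 + 4**2)**2) = -3782 + (0 + 16)**2*(-1 + (0 + 16)**2) = -3782 + 16**2*(-1 + 16**2) = -3782 + 256*(-1 + 256) = -3782 + 256*255 = -3782 + 65280 = 61498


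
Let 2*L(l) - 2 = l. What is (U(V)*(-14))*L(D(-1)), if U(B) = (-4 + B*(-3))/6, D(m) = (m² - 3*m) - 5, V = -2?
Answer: -7/3 ≈ -2.3333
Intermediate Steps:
D(m) = -5 + m² - 3*m
L(l) = 1 + l/2
U(B) = -⅔ - B/2 (U(B) = (-4 - 3*B)*(⅙) = -⅔ - B/2)
(U(V)*(-14))*L(D(-1)) = ((-⅔ - ½*(-2))*(-14))*(1 + (-5 + (-1)² - 3*(-1))/2) = ((-⅔ + 1)*(-14))*(1 + (-5 + 1 + 3)/2) = ((⅓)*(-14))*(1 + (½)*(-1)) = -14*(1 - ½)/3 = -14/3*½ = -7/3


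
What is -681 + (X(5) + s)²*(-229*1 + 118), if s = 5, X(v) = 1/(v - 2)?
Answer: -11515/3 ≈ -3838.3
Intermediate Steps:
X(v) = 1/(-2 + v)
-681 + (X(5) + s)²*(-229*1 + 118) = -681 + (1/(-2 + 5) + 5)²*(-229*1 + 118) = -681 + (1/3 + 5)²*(-229 + 118) = -681 + (⅓ + 5)²*(-111) = -681 + (16/3)²*(-111) = -681 + (256/9)*(-111) = -681 - 9472/3 = -11515/3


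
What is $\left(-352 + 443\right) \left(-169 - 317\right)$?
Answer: $-44226$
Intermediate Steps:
$\left(-352 + 443\right) \left(-169 - 317\right) = 91 \left(-486\right) = -44226$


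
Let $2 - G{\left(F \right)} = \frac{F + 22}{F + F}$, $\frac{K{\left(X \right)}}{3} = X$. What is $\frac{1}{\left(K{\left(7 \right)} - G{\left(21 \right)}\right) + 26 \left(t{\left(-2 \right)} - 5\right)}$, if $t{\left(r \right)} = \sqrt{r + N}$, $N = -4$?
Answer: $- \frac{193998}{28489945} - \frac{45864 i \sqrt{6}}{28489945} \approx -0.0068093 - 0.0039433 i$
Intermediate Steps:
$t{\left(r \right)} = \sqrt{-4 + r}$ ($t{\left(r \right)} = \sqrt{r - 4} = \sqrt{-4 + r}$)
$K{\left(X \right)} = 3 X$
$G{\left(F \right)} = 2 - \frac{22 + F}{2 F}$ ($G{\left(F \right)} = 2 - \frac{F + 22}{F + F} = 2 - \frac{22 + F}{2 F}$)
$\frac{1}{\left(K{\left(7 \right)} - G{\left(21 \right)}\right) + 26 \left(t{\left(-2 \right)} - 5\right)} = \frac{1}{\left(3 \cdot 7 - \left(\frac{3}{2} - \frac{11}{21}\right)\right) + 26 \left(\sqrt{-4 - 2} - 5\right)} = \frac{1}{\left(21 - \left(\frac{3}{2} - \frac{11}{21}\right)\right) + 26 \left(\sqrt{-6} - 5\right)} = \frac{1}{\left(21 - \left(\frac{3}{2} - \frac{11}{21}\right)\right) + 26 \left(i \sqrt{6} - 5\right)} = \frac{1}{\left(21 - \frac{41}{42}\right) + 26 \left(-5 + i \sqrt{6}\right)} = \frac{1}{\left(21 - \frac{41}{42}\right) - \left(130 - 26 i \sqrt{6}\right)} = \frac{1}{\frac{841}{42} - \left(130 - 26 i \sqrt{6}\right)} = \frac{1}{- \frac{4619}{42} + 26 i \sqrt{6}}$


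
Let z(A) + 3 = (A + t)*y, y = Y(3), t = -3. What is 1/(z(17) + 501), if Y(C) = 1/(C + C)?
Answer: 3/1501 ≈ 0.0019987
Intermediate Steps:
Y(C) = 1/(2*C)
y = 1/6 (y = (1/2)/3 = (1/2)*(1/3) = 1/6 ≈ 0.16667)
z(A) = -7/2 + A/6 (z(A) = -3 + (A - 3)*(1/6) = -3 + (-3 + A)*(1/6) = -3 + (-1/2 + A/6) = -7/2 + A/6)
1/(z(17) + 501) = 1/((-7/2 + (1/6)*17) + 501) = 1/((-7/2 + 17/6) + 501) = 1/(-2/3 + 501) = 1/(1501/3) = 3/1501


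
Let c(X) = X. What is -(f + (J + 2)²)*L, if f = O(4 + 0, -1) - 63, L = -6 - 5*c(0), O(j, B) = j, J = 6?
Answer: 30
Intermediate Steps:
L = -6 (L = -6 - 5*0 = -6 + 0 = -6)
f = -59 (f = (4 + 0) - 63 = 4 - 63 = -59)
-(f + (J + 2)²)*L = -(-59 + (6 + 2)²)*(-6) = -(-59 + 8²)*(-6) = -(-59 + 64)*(-6) = -5*(-6) = -1*(-30) = 30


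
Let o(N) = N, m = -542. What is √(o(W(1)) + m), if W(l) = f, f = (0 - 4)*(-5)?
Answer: 3*I*√58 ≈ 22.847*I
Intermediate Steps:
f = 20 (f = -4*(-5) = 20)
W(l) = 20
√(o(W(1)) + m) = √(20 - 542) = √(-522) = 3*I*√58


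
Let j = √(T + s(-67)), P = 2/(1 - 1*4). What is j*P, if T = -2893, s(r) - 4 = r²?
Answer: -80/3 ≈ -26.667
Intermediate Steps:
s(r) = 4 + r²
P = -⅔ (P = 2/(1 - 4) = 2/(-3) = 2*(-⅓) = -⅔ ≈ -0.66667)
j = 40 (j = √(-2893 + (4 + (-67)²)) = √(-2893 + (4 + 4489)) = √(-2893 + 4493) = √1600 = 40)
j*P = 40*(-⅔) = -80/3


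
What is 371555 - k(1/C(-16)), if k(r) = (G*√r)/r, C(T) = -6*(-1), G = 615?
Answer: 371555 - 615*√6 ≈ 3.7005e+5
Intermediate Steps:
C(T) = 6
k(r) = 615/√r (k(r) = (615*√r)/r = 615/√r)
371555 - k(1/C(-16)) = 371555 - 615/√(1/6) = 371555 - 615/6^(-½) = 371555 - 615*√6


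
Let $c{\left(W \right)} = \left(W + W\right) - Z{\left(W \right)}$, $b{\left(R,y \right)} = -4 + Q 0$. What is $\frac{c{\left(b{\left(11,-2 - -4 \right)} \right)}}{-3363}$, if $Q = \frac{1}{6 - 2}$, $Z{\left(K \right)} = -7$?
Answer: $\frac{1}{3363} \approx 0.00029735$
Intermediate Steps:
$Q = \frac{1}{4} \approx 0.25$
$b{\left(R,y \right)} = -4$ ($b{\left(R,y \right)} = -4 + \frac{1}{4} \cdot 0 = -4 + 0 = -4$)
$c{\left(W \right)} = 7 + 2 W$ ($c{\left(W \right)} = \left(W + W\right) - -7 = 2 W + 7 = 7 + 2 W$)
$\frac{c{\left(b{\left(11,-2 - -4 \right)} \right)}}{-3363} = \frac{7 + 2 \left(-4\right)}{-3363} = \left(7 - 8\right) \left(- \frac{1}{3363}\right) = \left(-1\right) \left(- \frac{1}{3363}\right) = \frac{1}{3363}$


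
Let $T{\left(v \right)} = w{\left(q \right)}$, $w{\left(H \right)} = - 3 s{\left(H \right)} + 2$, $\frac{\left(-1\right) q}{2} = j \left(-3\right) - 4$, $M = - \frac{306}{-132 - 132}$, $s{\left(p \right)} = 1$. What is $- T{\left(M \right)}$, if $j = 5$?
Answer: $1$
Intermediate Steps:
$M = \frac{51}{44}$ ($M = - \frac{306}{-264} = \left(-306\right) \left(- \frac{1}{264}\right) = \frac{51}{44} \approx 1.1591$)
$q = 38$ ($q = - 2 \left(5 \left(-3\right) - 4\right) = - 2 \left(-15 - 4\right) = \left(-2\right) \left(-19\right) = 38$)
$w{\left(H \right)} = -1$ ($w{\left(H \right)} = \left(-3\right) 1 + 2 = -3 + 2 = -1$)
$T{\left(v \right)} = -1$
$- T{\left(M \right)} = \left(-1\right) \left(-1\right) = 1$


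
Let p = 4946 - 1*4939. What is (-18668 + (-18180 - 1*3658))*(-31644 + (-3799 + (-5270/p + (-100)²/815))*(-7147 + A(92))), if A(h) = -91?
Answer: -216732204565644/163 ≈ -1.3296e+12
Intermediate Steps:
p = 7 (p = 4946 - 4939 = 7)
(-18668 + (-18180 - 1*3658))*(-31644 + (-3799 + (-5270/p + (-100)²/815))*(-7147 + A(92))) = (-18668 + (-18180 - 1*3658))*(-31644 + (-3799 + (-5270/7 + (-100)²/815))*(-7147 - 91)) = (-18668 + (-18180 - 3658))*(-31644 + (-3799 + (-5270*⅐ + 10000*(1/815)))*(-7238)) = (-18668 - 21838)*(-31644 + (-3799 + (-5270/7 + 2000/163))*(-7238)) = -40506*(-31644 + (-3799 - 845010/1141)*(-7238)) = -40506*(-31644 - 5179669/1141*(-7238)) = -40506*(-31644 + 5355777746/163) = -40506*5350619774/163 = -216732204565644/163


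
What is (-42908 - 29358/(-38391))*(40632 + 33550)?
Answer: -40732141127980/12797 ≈ -3.1829e+9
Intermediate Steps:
(-42908 - 29358/(-38391))*(40632 + 33550) = (-42908 - 29358*(-1/38391))*74182 = (-42908 + 9786/12797)*74182 = -549083890/12797*74182 = -40732141127980/12797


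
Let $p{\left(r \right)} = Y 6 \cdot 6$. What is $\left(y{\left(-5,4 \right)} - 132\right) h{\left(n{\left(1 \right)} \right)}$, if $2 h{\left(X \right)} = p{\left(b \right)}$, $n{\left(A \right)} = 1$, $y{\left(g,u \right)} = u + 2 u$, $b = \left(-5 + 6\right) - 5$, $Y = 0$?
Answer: $0$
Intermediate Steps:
$b = -4$ ($b = 1 - 5 = -4$)
$y{\left(g,u \right)} = 3 u$
$p{\left(r \right)} = 0$ ($p{\left(r \right)} = 0 \cdot 6 \cdot 6 = 0 \cdot 6 = 0$)
$h{\left(X \right)} = 0$ ($h{\left(X \right)} = \frac{1}{2} \cdot 0 = 0$)
$\left(y{\left(-5,4 \right)} - 132\right) h{\left(n{\left(1 \right)} \right)} = \left(3 \cdot 4 - 132\right) 0 = \left(12 - 132\right) 0 = \left(-120\right) 0 = 0$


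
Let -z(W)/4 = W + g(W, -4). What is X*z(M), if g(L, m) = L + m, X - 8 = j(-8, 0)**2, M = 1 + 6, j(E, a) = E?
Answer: -2880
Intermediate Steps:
M = 7
X = 72 (X = 8 + (-8)**2 = 8 + 64 = 72)
z(W) = 16 - 8*W (z(W) = -4*(W + (W - 4)) = -4*(W + (-4 + W)) = -4*(-4 + 2*W) = 16 - 8*W)
X*z(M) = 72*(16 - 8*7) = 72*(16 - 56) = 72*(-40) = -2880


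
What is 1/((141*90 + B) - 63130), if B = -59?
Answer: -1/50499 ≈ -1.9802e-5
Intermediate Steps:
1/((141*90 + B) - 63130) = 1/((141*90 - 59) - 63130) = 1/((12690 - 59) - 63130) = 1/(12631 - 63130) = 1/(-50499) = -1/50499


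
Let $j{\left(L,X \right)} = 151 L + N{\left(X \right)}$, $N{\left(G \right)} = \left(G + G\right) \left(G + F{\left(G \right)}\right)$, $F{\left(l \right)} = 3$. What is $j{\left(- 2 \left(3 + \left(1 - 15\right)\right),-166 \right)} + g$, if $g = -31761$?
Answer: $25677$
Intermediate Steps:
$N{\left(G \right)} = 2 G \left(3 + G\right)$ ($N{\left(G \right)} = \left(G + G\right) \left(G + 3\right) = 2 G \left(3 + G\right)$)
$j{\left(L,X \right)} = 151 L + 2 X \left(3 + X\right)$
$j{\left(- 2 \left(3 + \left(1 - 15\right)\right),-166 \right)} + g = \left(151 \left(- 2 \left(3 + \left(1 - 15\right)\right)\right) + 2 \left(-166\right) \left(3 - 166\right)\right) - 31761 = \left(151 \left(- 2 \left(3 + \left(1 - 15\right)\right)\right) + 2 \left(-166\right) \left(-163\right)\right) - 31761 = \left(151 \left(- 2 \left(3 - 14\right)\right) + 54116\right) - 31761 = \left(151 \left(\left(-2\right) \left(-11\right)\right) + 54116\right) - 31761 = \left(151 \cdot 22 + 54116\right) - 31761 = \left(3322 + 54116\right) - 31761 = 57438 - 31761 = 25677$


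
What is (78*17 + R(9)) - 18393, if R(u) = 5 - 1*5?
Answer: -17067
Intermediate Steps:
R(u) = 0 (R(u) = 5 - 5 = 0)
(78*17 + R(9)) - 18393 = (78*17 + 0) - 18393 = (1326 + 0) - 18393 = 1326 - 18393 = -17067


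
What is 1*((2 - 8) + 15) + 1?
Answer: 10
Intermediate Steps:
1*((2 - 8) + 15) + 1 = 1*(-6 + 15) + 1 = 1*9 + 1 = 9 + 1 = 10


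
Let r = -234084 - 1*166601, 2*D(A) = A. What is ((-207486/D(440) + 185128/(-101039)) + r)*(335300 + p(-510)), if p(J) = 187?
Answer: -1497557519530056309/11114290 ≈ -1.3474e+11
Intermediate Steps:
D(A) = A/2
r = -400685 (r = -234084 - 166601 = -400685)
((-207486/D(440) + 185128/(-101039)) + r)*(335300 + p(-510)) = ((-207486/((½)*440) + 185128/(-101039)) - 400685)*(335300 + 187) = ((-207486/220 + 185128*(-1/101039)) - 400685)*335487 = ((-207486*1/220 - 185128/101039) - 400685)*335487 = ((-103743/110 - 185128/101039) - 400685)*335487 = (-10502453057/11114290 - 400685)*335487 = -4463831741707/11114290*335487 = -1497557519530056309/11114290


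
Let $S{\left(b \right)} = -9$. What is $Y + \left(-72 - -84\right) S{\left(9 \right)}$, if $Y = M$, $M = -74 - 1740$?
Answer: $-1922$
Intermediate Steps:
$M = -1814$ ($M = -74 - 1740 = -1814$)
$Y = -1814$
$Y + \left(-72 - -84\right) S{\left(9 \right)} = -1814 + \left(-72 - -84\right) \left(-9\right) = -1814 + \left(-72 + 84\right) \left(-9\right) = -1814 + 12 \left(-9\right) = -1814 - 108 = -1922$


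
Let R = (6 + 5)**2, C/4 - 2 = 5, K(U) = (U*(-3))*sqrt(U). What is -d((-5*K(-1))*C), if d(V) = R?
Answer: -121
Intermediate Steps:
K(U) = -3*U**(3/2) (K(U) = (-3*U)*sqrt(U) = -3*U**(3/2))
C = 28 (C = 8 + 4*5 = 8 + 20 = 28)
R = 121 (R = 11**2 = 121)
d(V) = 121
-d((-5*K(-1))*C) = -1*121 = -121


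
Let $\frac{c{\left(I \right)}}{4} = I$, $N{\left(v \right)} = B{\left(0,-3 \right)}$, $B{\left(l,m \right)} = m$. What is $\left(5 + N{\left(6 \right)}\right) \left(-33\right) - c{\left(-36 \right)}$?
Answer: $78$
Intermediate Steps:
$N{\left(v \right)} = -3$
$c{\left(I \right)} = 4 I$
$\left(5 + N{\left(6 \right)}\right) \left(-33\right) - c{\left(-36 \right)} = \left(5 - 3\right) \left(-33\right) - 4 \left(-36\right) = 2 \left(-33\right) - -144 = -66 + 144 = 78$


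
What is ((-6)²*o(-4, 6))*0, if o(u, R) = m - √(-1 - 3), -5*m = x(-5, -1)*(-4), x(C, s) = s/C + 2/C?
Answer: 0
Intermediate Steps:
x(C, s) = 2/C + s/C
m = -4/25 (m = -(2 - 1)/(-5)*(-4)/5 = -(-⅕*1)*(-4)/5 = -(-1)*(-4)/25 = -⅕*⅘ = -4/25 ≈ -0.16000)
o(u, R) = -4/25 - 2*I (o(u, R) = -4/25 - √(-1 - 3) = -4/25 - √(-4) = -4/25 - 2*I)
((-6)²*o(-4, 6))*0 = ((-6)²*(-4/25 - 2*I))*0 = (36*(-4/25 - 2*I))*0 = (-144/25 - 72*I)*0 = 0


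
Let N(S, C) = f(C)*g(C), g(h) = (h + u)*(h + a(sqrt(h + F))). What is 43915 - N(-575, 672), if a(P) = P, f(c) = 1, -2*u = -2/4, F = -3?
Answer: -407837 - 2689*sqrt(669)/4 ≈ -4.2523e+5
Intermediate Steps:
u = 1/4 (u = -(-1)/4 = -1/2*(-1/2) = 1/4 ≈ 0.25000)
g(h) = (1/4 + h)*(h + sqrt(-3 + h)) (g(h) = (h + 1/4)*(h + sqrt(h - 3)) = (1/4 + h)*(h + sqrt(-3 + h)))
N(S, C) = C**2 + C/4 + sqrt(-3 + C)/4 + C*sqrt(-3 + C) (N(S, C) = 1*(C**2 + C/4 + sqrt(-3 + C)/4 + C*sqrt(-3 + C)) = C**2 + C/4 + sqrt(-3 + C)/4 + C*sqrt(-3 + C))
43915 - N(-575, 672) = 43915 - (672**2 + (1/4)*672 + sqrt(-3 + 672)/4 + 672*sqrt(-3 + 672)) = 43915 - (451584 + 168 + sqrt(669)/4 + 672*sqrt(669)) = 43915 - (451752 + 2689*sqrt(669)/4) = 43915 + (-451752 - 2689*sqrt(669)/4) = -407837 - 2689*sqrt(669)/4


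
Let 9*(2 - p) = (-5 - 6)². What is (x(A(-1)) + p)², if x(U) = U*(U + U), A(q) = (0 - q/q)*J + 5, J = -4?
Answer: 1836025/81 ≈ 22667.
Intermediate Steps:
A(q) = 9 (A(q) = (0 - q/q)*(-4) + 5 = (0 - 1*1)*(-4) + 5 = (0 - 1)*(-4) + 5 = -1*(-4) + 5 = 4 + 5 = 9)
p = -103/9 (p = 2 - (-5 - 6)²/9 = 2 - ⅑*(-11)² = 2 - ⅑*121 = 2 - 121/9 = -103/9 ≈ -11.444)
x(U) = 2*U² (x(U) = U*(2*U) = 2*U²)
(x(A(-1)) + p)² = (2*9² - 103/9)² = (2*81 - 103/9)² = (162 - 103/9)² = (1355/9)² = 1836025/81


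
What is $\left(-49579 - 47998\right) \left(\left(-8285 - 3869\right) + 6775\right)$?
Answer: $524866683$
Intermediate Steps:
$\left(-49579 - 47998\right) \left(\left(-8285 - 3869\right) + 6775\right) = - 97577 \left(\left(-8285 - 3869\right) + 6775\right) = - 97577 \left(-12154 + 6775\right) = \left(-97577\right) \left(-5379\right) = 524866683$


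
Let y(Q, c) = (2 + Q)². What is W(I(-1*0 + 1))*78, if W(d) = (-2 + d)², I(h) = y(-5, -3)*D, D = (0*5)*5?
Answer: 312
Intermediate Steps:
D = 0 (D = 0*5 = 0)
I(h) = 0 (I(h) = (2 - 5)²*0 = (-3)²*0 = 9*0 = 0)
W(I(-1*0 + 1))*78 = (-2 + 0)²*78 = (-2)²*78 = 4*78 = 312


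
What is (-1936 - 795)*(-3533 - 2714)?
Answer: 17060557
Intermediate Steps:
(-1936 - 795)*(-3533 - 2714) = -2731*(-6247) = 17060557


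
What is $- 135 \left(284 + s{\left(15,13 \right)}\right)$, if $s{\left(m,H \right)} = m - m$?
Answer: $-38340$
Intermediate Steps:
$s{\left(m,H \right)} = 0$
$- 135 \left(284 + s{\left(15,13 \right)}\right) = - 135 \left(284 + 0\right) = \left(-135\right) 284 = -38340$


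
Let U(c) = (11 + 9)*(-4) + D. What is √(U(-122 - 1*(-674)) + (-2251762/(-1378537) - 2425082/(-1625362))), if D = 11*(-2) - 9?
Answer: 6*I*√3760914725414276023190606/1120310827697 ≈ 10.386*I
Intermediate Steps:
D = -31 (D = -22 - 9 = -31)
U(c) = -111 (U(c) = (11 + 9)*(-4) - 31 = 20*(-4) - 31 = -80 - 31 = -111)
√(U(-122 - 1*(-674)) + (-2251762/(-1378537) - 2425082/(-1625362))) = √(-111 + (-2251762/(-1378537) - 2425082/(-1625362))) = √(-111 + (-2251762*(-1/1378537) - 2425082*(-1/1625362))) = √(-111 + (2251762/1378537 + 1212541/812681)) = √(-111 + 3501496826439/1120310827697) = √(-120853005047928/1120310827697) = 6*I*√3760914725414276023190606/1120310827697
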